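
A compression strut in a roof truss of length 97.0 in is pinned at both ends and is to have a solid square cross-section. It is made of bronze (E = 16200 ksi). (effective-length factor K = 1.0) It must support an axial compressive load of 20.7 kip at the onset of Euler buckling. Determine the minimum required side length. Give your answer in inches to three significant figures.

L_e = K·L = 1 × 97.0 = 97.00 in
Required I = P_cr·L_e²/(π²E) = 2.070×10^4 × 97.00² / (π² × 1.62×10^7) = 1.218 in⁴
Solid square: I = a⁴/12  ⇒  a = (12I)^(1/4) = (12×1.218)^(1/4) = 1.96 in

a ≈ 1.96 in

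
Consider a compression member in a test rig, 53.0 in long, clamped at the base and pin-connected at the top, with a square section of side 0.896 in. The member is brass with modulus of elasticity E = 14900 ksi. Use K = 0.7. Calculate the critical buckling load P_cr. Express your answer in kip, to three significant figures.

I = a⁴/12 = 0.896⁴/12 = 5.371×10^-2 in⁴
Effective length L_e = K·L = 0.7 × 53.0 = 37.10 in
P_cr = π²EI / L_e² = π² × 14900×10³ × 5.371×10^-2 / 37.10² = 5.738×10^3 lb

P_cr ≈ 5.74 kip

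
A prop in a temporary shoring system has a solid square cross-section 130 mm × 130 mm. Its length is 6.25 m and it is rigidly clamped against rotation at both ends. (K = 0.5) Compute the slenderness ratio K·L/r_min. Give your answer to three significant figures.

λ ≈ 83.3

For a square r = a/√12 = 130/√12 = 37.53 mm
L_e = K·L = 0.5 × 6.25 m = 3.125 m = 3125.0 mm
λ = L_e / r_min = 3125.0 / 37.53 = 83.3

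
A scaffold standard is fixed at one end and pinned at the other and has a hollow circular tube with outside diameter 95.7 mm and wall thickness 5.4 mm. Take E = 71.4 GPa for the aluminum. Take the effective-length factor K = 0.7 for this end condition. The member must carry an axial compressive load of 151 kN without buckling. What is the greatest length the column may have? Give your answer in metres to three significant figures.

L_max ≈ 3.86 m

Inner diameter d_i = 95.7 − 2×5.4 = 84.90 mm
I = π(d_o⁴ − d_i⁴)/64 = π(95.7⁴ − 84.90⁴)/64 = 1.567×10^6 mm⁴
I = 1.567×10^-6 m⁴
At the buckling limit P_cr = P = 1.510×10^5 N
From P_cr = π²EI/(K·L)²:  L = (1/K)·√(π²EI/P_cr) = (1/0.7)·√(π²×7.14×10^10×1.567×10^-6/1.510×10^5)
L = 3.86 m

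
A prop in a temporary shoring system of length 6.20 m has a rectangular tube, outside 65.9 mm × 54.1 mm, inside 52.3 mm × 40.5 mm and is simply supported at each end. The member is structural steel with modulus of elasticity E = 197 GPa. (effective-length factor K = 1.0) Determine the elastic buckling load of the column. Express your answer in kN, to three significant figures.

P_cr ≈ 29.3 kN

Weak-axis I_min = (h_o·b_o³ − h_i·b_i³)/12 with b_o = 54.1, b_i = 40.50 mm (shorter outer/inner sides).
I_min = (65.9×54.1³ − 52.30×40.50³)/12 = 5.800×10^5 mm⁴
I = 5.800×10^5 mm⁴ = 5.800×10^-7 m⁴
Effective length L_e = K·L = 1 × 6.20 = 6.200 m
P_cr = π²EI / L_e² = π² × 197×10⁹ × 5.800×10^-7 / 6.200² = 2.934×10^4 N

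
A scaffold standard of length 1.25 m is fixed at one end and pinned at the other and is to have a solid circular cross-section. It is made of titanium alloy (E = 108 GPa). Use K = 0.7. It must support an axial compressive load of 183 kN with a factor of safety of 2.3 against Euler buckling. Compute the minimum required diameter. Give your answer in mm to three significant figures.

d ≈ 49.8 mm

Required P_cr = n·P = 2.3 × 183 = 420.9 kN
L_e = K·L = 0.7 × 1.25 = 0.8750 m
Required I = P_cr·L_e²/(π²E) = 4.209×10^5 × 0.8750² / (π² × 1.08×10^11) = 3.023×10^-7 m⁴
I_req = 3.023×10^5 mm⁴
Solid circle: I = πd⁴/64  ⇒  d = (64I/π)^(1/4) = (64×3.023×10^5/π)^(1/4) = 49.8 mm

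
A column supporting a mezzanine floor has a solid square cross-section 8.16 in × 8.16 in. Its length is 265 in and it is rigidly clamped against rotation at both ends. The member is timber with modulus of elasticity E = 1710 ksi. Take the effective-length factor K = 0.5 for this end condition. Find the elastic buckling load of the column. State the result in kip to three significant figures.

P_cr ≈ 355 kip

I = a⁴/12 = 8.16⁴/12 = 369.5 in⁴
Effective length L_e = K·L = 0.5 × 265 = 132.5 in
P_cr = π²EI / L_e² = π² × 1710×10³ × 369.5 / 132.5² = 3.552×10^5 lb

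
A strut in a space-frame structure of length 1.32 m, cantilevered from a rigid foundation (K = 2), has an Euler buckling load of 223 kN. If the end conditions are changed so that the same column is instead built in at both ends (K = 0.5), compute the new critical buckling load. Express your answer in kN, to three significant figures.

P_cr ≈ 3570 kN

P_cr ∝ 1/K², so P_cr,new = P_cr,old × (K_old/K_new)² = 223 × (2/0.5)²
= 223 × 16.00 = 3570 kN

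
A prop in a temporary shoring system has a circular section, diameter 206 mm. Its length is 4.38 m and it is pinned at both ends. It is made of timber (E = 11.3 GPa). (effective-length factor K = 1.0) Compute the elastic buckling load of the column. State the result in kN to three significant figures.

P_cr ≈ 514 kN

I = πd⁴/64 = π×206⁴/64 = 8.840×10^7 mm⁴
I = 8.840×10^7 mm⁴ = 8.840×10^-5 m⁴
Effective length L_e = K·L = 1 × 4.38 = 4.380 m
P_cr = π²EI / L_e² = π² × 11.3×10⁹ × 8.840×10^-5 / 4.380² = 5.139×10^5 N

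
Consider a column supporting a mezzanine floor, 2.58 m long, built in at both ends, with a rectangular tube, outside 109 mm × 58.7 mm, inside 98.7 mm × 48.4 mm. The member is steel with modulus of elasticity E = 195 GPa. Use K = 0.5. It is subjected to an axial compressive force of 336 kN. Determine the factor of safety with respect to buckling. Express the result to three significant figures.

Weak-axis I_min = (h_o·b_o³ − h_i·b_i³)/12 with b_o = 58.7, b_i = 48.40 mm (shorter outer/inner sides).
I_min = (109×58.7³ − 98.70×48.40³)/12 = 9.047×10^5 mm⁴
I = 9.047×10^5 mm⁴ = 9.047×10^-7 m⁴
Effective length L_e = K·L = 0.5 × 2.58 = 1.290 m
P_cr = π²EI / L_e² = π² × 195×10⁹ × 9.047×10^-7 / 1.290² = 1.046×10^6 N
Factor of safety n = P_cr / P = 1046.3 / 336 = 3.11

n ≈ 3.11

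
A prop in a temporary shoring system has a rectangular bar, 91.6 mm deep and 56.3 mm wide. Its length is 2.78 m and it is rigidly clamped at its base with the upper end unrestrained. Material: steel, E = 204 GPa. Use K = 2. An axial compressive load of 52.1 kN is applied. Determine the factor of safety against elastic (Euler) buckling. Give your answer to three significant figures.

n ≈ 1.70

Buckling occurs about the weak axis: I_min = h·b³/12 with b = 56.3 mm (the shorter side).
I_min = 91.6×56.3³/12 = 1.362×10^6 mm⁴
I = 1.362×10^6 mm⁴ = 1.362×10^-6 m⁴
Effective length L_e = K·L = 2 × 2.78 = 5.560 m
P_cr = π²EI / L_e² = π² × 204×10⁹ × 1.362×10^-6 / 5.560² = 8.872×10^4 N
Factor of safety n = P_cr / P = 88.720 / 52.1 = 1.70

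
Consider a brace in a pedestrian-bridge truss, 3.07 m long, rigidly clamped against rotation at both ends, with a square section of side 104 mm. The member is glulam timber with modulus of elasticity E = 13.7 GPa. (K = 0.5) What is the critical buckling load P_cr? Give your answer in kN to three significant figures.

P_cr ≈ 559 kN

I = a⁴/12 = 104⁴/12 = 9.749×10^6 mm⁴
I = 9.749×10^6 mm⁴ = 9.749×10^-6 m⁴
Effective length L_e = K·L = 0.5 × 3.07 = 1.535 m
P_cr = π²EI / L_e² = π² × 13.7×10⁹ × 9.749×10^-6 / 1.535² = 5.594×10^5 N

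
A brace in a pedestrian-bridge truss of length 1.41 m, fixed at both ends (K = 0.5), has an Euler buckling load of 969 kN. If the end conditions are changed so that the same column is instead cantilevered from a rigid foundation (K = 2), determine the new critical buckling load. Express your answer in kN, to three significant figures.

P_cr ∝ 1/K², so P_cr,new = P_cr,old × (K_old/K_new)² = 969 × (0.5/2)²
= 969 × 0.06250 = 60.6 kN

P_cr ≈ 60.6 kN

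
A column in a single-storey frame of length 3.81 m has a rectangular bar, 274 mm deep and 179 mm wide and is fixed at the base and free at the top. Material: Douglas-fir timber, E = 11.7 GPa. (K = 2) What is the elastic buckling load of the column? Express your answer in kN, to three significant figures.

P_cr ≈ 260 kN

Buckling occurs about the weak axis: I_min = h·b³/12 with b = 179 mm (the shorter side).
I_min = 274×179³/12 = 1.310×10^8 mm⁴
I = 1.310×10^8 mm⁴ = 1.310×10^-4 m⁴
Effective length L_e = K·L = 2 × 3.81 = 7.620 m
P_cr = π²EI / L_e² = π² × 11.7×10⁹ × 1.310×10^-4 / 7.620² = 2.604×10^5 N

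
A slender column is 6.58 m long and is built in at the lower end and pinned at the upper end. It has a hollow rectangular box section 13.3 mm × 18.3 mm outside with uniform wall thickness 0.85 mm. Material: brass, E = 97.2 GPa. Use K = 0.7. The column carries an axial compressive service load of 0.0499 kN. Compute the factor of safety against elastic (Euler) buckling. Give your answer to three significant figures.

n ≈ 1.29

Inner dimensions: h_i = 18.3 − 2×0.85 = 16.60 mm, b_i = 13.3 − 2×0.85 = 11.60 mm
Weak-axis I_min = (h_o·b_o³ − h_i·b_i³)/12 with b_o = 13.3, b_i = 11.60 mm (shorter outer/inner sides).
I_min = (18.3×13.3³ − 16.60×11.60³)/12 = 1.429×10^3 mm⁴
I = 1.429×10^3 mm⁴ = 1.429×10^-9 m⁴
Effective length L_e = K·L = 0.7 × 6.58 = 4.606 m
P_cr = π²EI / L_e² = π² × 97.2×10⁹ × 1.429×10^-9 / 4.606² = 64.60 N
Factor of safety n = P_cr / P = 0.064596 / 0.0499 = 1.29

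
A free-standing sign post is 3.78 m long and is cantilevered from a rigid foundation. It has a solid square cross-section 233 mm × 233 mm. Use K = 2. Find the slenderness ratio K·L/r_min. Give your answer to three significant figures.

λ ≈ 112

For a square r = a/√12 = 233/√12 = 67.26 mm
L_e = K·L = 2 × 3.78 m = 7.560 m = 7560.0 mm
λ = L_e / r_min = 7560.0 / 67.26 = 112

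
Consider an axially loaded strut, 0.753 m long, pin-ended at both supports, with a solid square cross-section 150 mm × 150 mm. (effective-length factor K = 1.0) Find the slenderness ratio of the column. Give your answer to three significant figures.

λ ≈ 17.4

For a square r = a/√12 = 150/√12 = 43.30 mm
L_e = K·L = 1 × 0.753 m = 0.7530 m = 753.00 mm
λ = L_e / r_min = 753.00 / 43.30 = 17.4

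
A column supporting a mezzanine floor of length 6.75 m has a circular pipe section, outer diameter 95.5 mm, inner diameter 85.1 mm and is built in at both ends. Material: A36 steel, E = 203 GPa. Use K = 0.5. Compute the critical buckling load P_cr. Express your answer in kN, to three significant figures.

d_o = 95.5 mm, d_i = 85.1 mm
I = π(d_o⁴ − d_i⁴)/64 = π(95.5⁴ − 85.10⁴)/64 = 1.509×10^6 mm⁴
I = 1.509×10^6 mm⁴ = 1.509×10^-6 m⁴
Effective length L_e = K·L = 0.5 × 6.75 = 3.375 m
P_cr = π²EI / L_e² = π² × 203×10⁹ × 1.509×10^-6 / 3.375² = 2.653×10^5 N

P_cr ≈ 265 kN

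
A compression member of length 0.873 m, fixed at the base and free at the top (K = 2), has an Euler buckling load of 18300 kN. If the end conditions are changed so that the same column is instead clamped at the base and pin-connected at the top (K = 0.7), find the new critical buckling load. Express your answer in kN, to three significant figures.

P_cr ≈ 149000 kN

P_cr ∝ 1/K², so P_cr,new = P_cr,old × (K_old/K_new)² = 18300 × (2/0.7)²
= 18300 × 8.163 = 149000 kN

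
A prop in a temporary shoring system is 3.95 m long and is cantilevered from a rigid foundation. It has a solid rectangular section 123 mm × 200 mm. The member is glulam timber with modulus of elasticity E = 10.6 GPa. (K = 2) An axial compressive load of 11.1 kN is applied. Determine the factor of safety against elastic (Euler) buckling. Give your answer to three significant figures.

Buckling occurs about the weak axis: I_min = h·b³/12 with b = 123 mm (the shorter side).
I_min = 200×123³/12 = 3.101×10^7 mm⁴
I = 3.101×10^7 mm⁴ = 3.101×10^-5 m⁴
Effective length L_e = K·L = 2 × 3.95 = 7.900 m
P_cr = π²EI / L_e² = π² × 10.6×10⁹ × 3.101×10^-5 / 7.900² = 5.199×10^4 N
Factor of safety n = P_cr / P = 51.989 / 11.1 = 4.68

n ≈ 4.68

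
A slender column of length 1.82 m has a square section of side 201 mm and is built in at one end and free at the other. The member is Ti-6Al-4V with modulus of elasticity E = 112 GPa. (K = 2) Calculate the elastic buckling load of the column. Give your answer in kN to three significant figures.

I = a⁴/12 = 201⁴/12 = 1.360×10^8 mm⁴
I = 1.360×10^8 mm⁴ = 1.360×10^-4 m⁴
Effective length L_e = K·L = 2 × 1.82 = 3.640 m
P_cr = π²EI / L_e² = π² × 112×10⁹ × 1.360×10^-4 / 3.640² = 1.135×10^7 N

P_cr ≈ 11300 kN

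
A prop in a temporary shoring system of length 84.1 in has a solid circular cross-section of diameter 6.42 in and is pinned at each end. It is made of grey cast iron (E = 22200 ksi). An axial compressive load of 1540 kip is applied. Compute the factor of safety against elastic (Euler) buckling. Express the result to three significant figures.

I = πd⁴/64 = π×6.42⁴/64 = 83.39 in⁴
Effective length L_e = K·L = 1 × 84.1 = 84.10 in
P_cr = π²EI / L_e² = π² × 22200×10³ × 83.39 / 84.10² = 2.583×10^6 lb
Factor of safety n = P_cr / P = 2583.3 / 1540 = 1.68

n ≈ 1.68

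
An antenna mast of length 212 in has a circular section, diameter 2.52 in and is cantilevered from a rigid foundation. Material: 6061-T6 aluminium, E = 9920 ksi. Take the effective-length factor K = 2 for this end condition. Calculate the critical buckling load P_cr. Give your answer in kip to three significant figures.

P_cr ≈ 1.08 kip

I = πd⁴/64 = π×2.52⁴/64 = 1.980 in⁴
Effective length L_e = K·L = 2 × 212 = 424.0 in
P_cr = π²EI / L_e² = π² × 9920×10³ × 1.980 / 424.0² = 1.078×10^3 lb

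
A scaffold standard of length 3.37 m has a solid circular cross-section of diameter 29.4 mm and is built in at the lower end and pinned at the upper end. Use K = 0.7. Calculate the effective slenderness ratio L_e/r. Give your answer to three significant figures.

λ ≈ 321

I = πd⁴/64 = π×29.4⁴/64 = 3.667×10^4 mm⁴
A = 678.9 mm²;  r_min = √(I/A) = √(3.667×10^4/678.9) = 7.350 mm
L_e = K·L = 0.7 × 3.37 m = 2.359 m = 2359.0 mm
λ = L_e / r_min = 2359.0 / 7.350 = 321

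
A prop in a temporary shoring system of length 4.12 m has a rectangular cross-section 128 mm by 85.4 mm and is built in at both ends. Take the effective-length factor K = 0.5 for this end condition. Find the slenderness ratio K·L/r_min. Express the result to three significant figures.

Buckling occurs about the weak axis: I_min = h·b³/12 with b = 85.4 mm (the shorter side).
I_min = 128×85.4³/12 = 6.644×10^6 mm⁴
A = 1.093×10^4 mm²;  r_min = √(I/A) = √(6.644×10^6/1.093×10^4) = 24.65 mm
L_e = K·L = 0.5 × 4.12 m = 2.060 m = 2060.0 mm
λ = L_e / r_min = 2060.0 / 24.65 = 83.6

λ ≈ 83.6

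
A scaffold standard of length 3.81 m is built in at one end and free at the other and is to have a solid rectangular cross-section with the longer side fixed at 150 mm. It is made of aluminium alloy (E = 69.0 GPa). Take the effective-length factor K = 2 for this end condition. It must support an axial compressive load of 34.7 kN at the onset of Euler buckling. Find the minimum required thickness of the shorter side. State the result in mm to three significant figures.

b ≈ 61.9 mm

L_e = K·L = 2 × 3.81 = 7.620 m
Required I = P_cr·L_e²/(π²E) = 3.470×10^4 × 7.620² / (π² × 6.90×10^10) = 2.959×10^-6 m⁴
I_req = 2.959×10^6 mm⁴
Rectangle, weak axis: I_min = h·b³/12 with h = 150 mm fixed  ⇒  b = (12I/h)^(1/3) = 61.9 mm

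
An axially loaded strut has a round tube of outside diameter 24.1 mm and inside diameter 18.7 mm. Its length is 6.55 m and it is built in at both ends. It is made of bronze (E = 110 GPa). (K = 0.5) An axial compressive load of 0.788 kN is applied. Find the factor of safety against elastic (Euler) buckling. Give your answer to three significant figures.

n ≈ 1.36

d_o = 24.1 mm, d_i = 18.7 mm
I = π(d_o⁴ − d_i⁴)/64 = π(24.1⁴ − 18.70⁴)/64 = 1.056×10^4 mm⁴
I = 1.056×10^4 mm⁴ = 1.056×10^-8 m⁴
Effective length L_e = K·L = 0.5 × 6.55 = 3.275 m
P_cr = π²EI / L_e² = π² × 110×10⁹ × 1.056×10^-8 / 3.275² = 1.069×10^3 N
Factor of safety n = P_cr / P = 1.0685 / 0.788 = 1.36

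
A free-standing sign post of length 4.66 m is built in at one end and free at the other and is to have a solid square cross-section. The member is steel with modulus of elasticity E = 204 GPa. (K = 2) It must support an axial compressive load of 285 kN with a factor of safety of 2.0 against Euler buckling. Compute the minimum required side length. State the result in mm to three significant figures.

Required P_cr = n·P = 2.0 × 285 = 570.0 kN
L_e = K·L = 2 × 4.66 = 9.320 m
Required I = P_cr·L_e²/(π²E) = 5.700×10^5 × 9.320² / (π² × 2.04×10^11) = 2.459×10^-5 m⁴
I_req = 2.459×10^7 mm⁴
Solid square: I = a⁴/12  ⇒  a = (12I)^(1/4) = (12×2.459×10^7)^(1/4) = 131 mm

a ≈ 131 mm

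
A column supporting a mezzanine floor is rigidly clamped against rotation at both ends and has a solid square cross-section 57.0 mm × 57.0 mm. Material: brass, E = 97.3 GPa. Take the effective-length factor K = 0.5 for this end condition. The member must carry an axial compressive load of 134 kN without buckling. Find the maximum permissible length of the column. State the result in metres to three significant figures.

I = a⁴/12 = 57.0⁴/12 = 8.797×10^5 mm⁴
I = 8.797×10^-7 m⁴
At the buckling limit P_cr = P = 1.340×10^5 N
From P_cr = π²EI/(K·L)²:  L = (1/K)·√(π²EI/P_cr) = (1/0.5)·√(π²×9.73×10^10×8.797×10^-7/1.340×10^5)
L = 5.02 m

L_max ≈ 5.02 m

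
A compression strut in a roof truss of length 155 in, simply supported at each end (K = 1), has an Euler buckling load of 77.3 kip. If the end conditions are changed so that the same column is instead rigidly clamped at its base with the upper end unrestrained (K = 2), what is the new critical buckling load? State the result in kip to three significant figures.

P_cr ≈ 19.3 kip

P_cr ∝ 1/K², so P_cr,new = P_cr,old × (K_old/K_new)² = 77.3 × (1/2)²
= 77.3 × 0.2500 = 19.3 kip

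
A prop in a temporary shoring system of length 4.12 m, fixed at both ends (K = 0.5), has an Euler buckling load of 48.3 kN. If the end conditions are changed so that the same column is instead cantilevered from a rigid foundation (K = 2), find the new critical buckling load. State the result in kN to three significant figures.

P_cr ∝ 1/K², so P_cr,new = P_cr,old × (K_old/K_new)² = 48.3 × (0.5/2)²
= 48.3 × 0.06250 = 3.02 kN

P_cr ≈ 3.02 kN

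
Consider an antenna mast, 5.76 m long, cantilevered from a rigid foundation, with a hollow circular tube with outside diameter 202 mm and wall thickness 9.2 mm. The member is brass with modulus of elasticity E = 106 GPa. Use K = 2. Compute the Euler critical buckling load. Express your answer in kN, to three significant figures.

Inner diameter d_i = 202 − 2×9.2 = 183.6 mm
I = π(d_o⁴ − d_i⁴)/64 = π(202⁴ − 183.6⁴)/64 = 2.595×10^7 mm⁴
I = 2.595×10^7 mm⁴ = 2.595×10^-5 m⁴
Effective length L_e = K·L = 2 × 5.76 = 11.52 m
P_cr = π²EI / L_e² = π² × 106×10⁹ × 2.595×10^-5 / 11.52² = 2.046×10^5 N

P_cr ≈ 205 kN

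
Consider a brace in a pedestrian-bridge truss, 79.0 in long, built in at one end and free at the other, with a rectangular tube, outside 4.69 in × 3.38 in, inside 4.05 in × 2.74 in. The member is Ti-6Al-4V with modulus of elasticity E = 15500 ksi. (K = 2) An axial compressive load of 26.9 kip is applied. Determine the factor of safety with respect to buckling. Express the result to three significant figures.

n ≈ 1.86

Weak-axis I_min = (h_o·b_o³ − h_i·b_i³)/12 with b_o = 3.38, b_i = 2.740 in (shorter outer/inner sides).
I_min = (4.69×3.38³ − 4.050×2.740³)/12 = 8.149 in⁴
Effective length L_e = K·L = 2 × 79.0 = 158.0 in
P_cr = π²EI / L_e² = π² × 15500×10³ × 8.149 / 158.0² = 4.994×10^4 lb
Factor of safety n = P_cr / P = 49.938 / 26.9 = 1.86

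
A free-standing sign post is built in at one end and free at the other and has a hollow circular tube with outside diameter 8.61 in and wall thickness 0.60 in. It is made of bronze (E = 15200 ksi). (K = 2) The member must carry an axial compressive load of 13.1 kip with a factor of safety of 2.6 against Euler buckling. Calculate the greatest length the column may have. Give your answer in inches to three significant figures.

L_max ≈ 366 in

Inner diameter d_i = 8.61 − 2×0.60 = 7.410 in
I = π(d_o⁴ − d_i⁴)/64 = π(8.61⁴ − 7.410⁴)/64 = 121.8 in⁴
Required critical load P_cr = n·P = 2.6 × 13.1 = 34.06 kip = 3.406×10^4 lb
From P_cr = π²EI/(K·L)²:  L = (1/K)·√(π²EI/P_cr) = (1/2)·√(π²×1.52×10^7×121.8/3.406×10^4)
L = 366 in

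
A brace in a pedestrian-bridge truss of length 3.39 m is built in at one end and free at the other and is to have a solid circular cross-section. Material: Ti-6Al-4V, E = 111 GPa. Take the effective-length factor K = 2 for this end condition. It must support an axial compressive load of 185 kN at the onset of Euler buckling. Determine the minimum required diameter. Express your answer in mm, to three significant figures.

d ≈ 112 mm

L_e = K·L = 2 × 3.39 = 6.780 m
Required I = P_cr·L_e²/(π²E) = 1.850×10^5 × 6.780² / (π² × 1.11×10^11) = 7.763×10^-6 m⁴
I_req = 7.763×10^6 mm⁴
Solid circle: I = πd⁴/64  ⇒  d = (64I/π)^(1/4) = (64×7.763×10^6/π)^(1/4) = 112 mm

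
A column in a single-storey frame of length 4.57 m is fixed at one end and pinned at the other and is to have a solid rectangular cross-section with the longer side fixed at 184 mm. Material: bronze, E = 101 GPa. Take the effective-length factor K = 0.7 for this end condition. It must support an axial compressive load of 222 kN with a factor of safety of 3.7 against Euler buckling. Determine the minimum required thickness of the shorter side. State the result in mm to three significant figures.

Required P_cr = n·P = 3.7 × 222 = 821.4 kN
L_e = K·L = 0.7 × 4.57 = 3.199 m
Required I = P_cr·L_e²/(π²E) = 8.214×10^5 × 3.199² / (π² × 1.01×10^11) = 8.433×10^-6 m⁴
I_req = 8.433×10^6 mm⁴
Rectangle, weak axis: I_min = h·b³/12 with h = 184 mm fixed  ⇒  b = (12I/h)^(1/3) = 81.9 mm

b ≈ 81.9 mm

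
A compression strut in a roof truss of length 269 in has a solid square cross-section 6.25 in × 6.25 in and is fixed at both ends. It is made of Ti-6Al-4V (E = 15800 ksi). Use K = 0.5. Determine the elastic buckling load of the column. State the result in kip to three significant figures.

P_cr ≈ 1100 kip

I = a⁴/12 = 6.25⁴/12 = 127.2 in⁴
Effective length L_e = K·L = 0.5 × 269 = 134.5 in
P_cr = π²EI / L_e² = π² × 15800×10³ × 127.2 / 134.5² = 1.096×10^6 lb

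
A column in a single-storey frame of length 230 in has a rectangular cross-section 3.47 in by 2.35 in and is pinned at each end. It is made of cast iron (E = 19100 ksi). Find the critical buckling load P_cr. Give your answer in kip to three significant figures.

P_cr ≈ 13.4 kip

Buckling occurs about the weak axis: I_min = h·b³/12 with b = 2.35 in (the shorter side).
I_min = 3.47×2.35³/12 = 3.753 in⁴
Effective length L_e = K·L = 1 × 230 = 230.0 in
P_cr = π²EI / L_e² = π² × 19100×10³ × 3.753 / 230.0² = 1.337×10^4 lb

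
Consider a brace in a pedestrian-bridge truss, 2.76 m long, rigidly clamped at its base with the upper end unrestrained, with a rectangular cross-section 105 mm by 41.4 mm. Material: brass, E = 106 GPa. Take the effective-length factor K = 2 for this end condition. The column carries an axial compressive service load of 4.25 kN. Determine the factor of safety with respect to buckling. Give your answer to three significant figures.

n ≈ 5.02

Buckling occurs about the weak axis: I_min = h·b³/12 with b = 41.4 mm (the shorter side).
I_min = 105×41.4³/12 = 6.209×10^5 mm⁴
I = 6.209×10^5 mm⁴ = 6.209×10^-7 m⁴
Effective length L_e = K·L = 2 × 2.76 = 5.520 m
P_cr = π²EI / L_e² = π² × 106×10⁹ × 6.209×10^-7 / 5.520² = 2.132×10^4 N
Factor of safety n = P_cr / P = 21.318 / 4.25 = 5.02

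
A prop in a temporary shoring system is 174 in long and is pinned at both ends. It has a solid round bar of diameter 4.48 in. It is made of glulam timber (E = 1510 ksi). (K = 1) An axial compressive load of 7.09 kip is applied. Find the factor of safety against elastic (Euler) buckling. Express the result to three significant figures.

I = πd⁴/64 = π×4.48⁴/64 = 19.77 in⁴
Effective length L_e = K·L = 1 × 174 = 174.0 in
P_cr = π²EI / L_e² = π² × 1510×10³ × 19.77 / 174.0² = 9.733×10^3 lb
Factor of safety n = P_cr / P = 9.7333 / 7.09 = 1.37

n ≈ 1.37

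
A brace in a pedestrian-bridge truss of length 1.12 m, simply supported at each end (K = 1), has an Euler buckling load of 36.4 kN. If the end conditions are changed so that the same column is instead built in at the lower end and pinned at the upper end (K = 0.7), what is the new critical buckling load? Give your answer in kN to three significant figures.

P_cr ∝ 1/K², so P_cr,new = P_cr,old × (K_old/K_new)² = 36.4 × (1/0.7)²
= 36.4 × 2.041 = 74.3 kN

P_cr ≈ 74.3 kN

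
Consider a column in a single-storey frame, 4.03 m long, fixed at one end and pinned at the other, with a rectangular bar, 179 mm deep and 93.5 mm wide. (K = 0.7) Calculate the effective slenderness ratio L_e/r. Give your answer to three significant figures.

λ ≈ 105

For a rectangle r_min = b/√12 = 93.5/√12 = 26.99 mm
L_e = K·L = 0.7 × 4.03 m = 2.821 m = 2821.0 mm
λ = L_e / r_min = 2821.0 / 26.99 = 105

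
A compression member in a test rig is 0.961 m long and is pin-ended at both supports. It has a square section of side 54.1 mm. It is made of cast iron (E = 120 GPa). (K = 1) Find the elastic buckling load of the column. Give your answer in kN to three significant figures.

P_cr ≈ 915 kN

I = a⁴/12 = 54.1⁴/12 = 7.139×10^5 mm⁴
I = 7.139×10^5 mm⁴ = 7.139×10^-7 m⁴
Effective length L_e = K·L = 1 × 0.961 = 0.9610 m
P_cr = π²EI / L_e² = π² × 120×10⁹ × 7.139×10^-7 / 0.9610² = 9.155×10^5 N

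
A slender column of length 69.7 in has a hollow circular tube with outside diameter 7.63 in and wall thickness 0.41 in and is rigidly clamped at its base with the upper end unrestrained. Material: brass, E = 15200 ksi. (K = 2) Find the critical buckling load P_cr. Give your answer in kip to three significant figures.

P_cr ≈ 469 kip

Inner diameter d_i = 7.63 − 2×0.41 = 6.810 in
I = π(d_o⁴ − d_i⁴)/64 = π(7.63⁴ − 6.810⁴)/64 = 60.79 in⁴
Effective length L_e = K·L = 2 × 69.7 = 139.4 in
P_cr = π²EI / L_e² = π² × 15200×10³ × 60.79 / 139.4² = 4.693×10^5 lb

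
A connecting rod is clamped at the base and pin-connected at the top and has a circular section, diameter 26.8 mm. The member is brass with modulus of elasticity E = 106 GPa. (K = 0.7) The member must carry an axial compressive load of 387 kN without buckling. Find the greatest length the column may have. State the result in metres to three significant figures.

I = πd⁴/64 = π×26.8⁴/64 = 2.532×10^4 mm⁴
I = 2.532×10^-8 m⁴
At the buckling limit P_cr = P = 3.870×10^5 N
From P_cr = π²EI/(K·L)²:  L = (1/K)·√(π²EI/P_cr) = (1/0.7)·√(π²×1.06×10^11×2.532×10^-8/3.870×10^5)
L = 0.374 m

L_max ≈ 0.374 m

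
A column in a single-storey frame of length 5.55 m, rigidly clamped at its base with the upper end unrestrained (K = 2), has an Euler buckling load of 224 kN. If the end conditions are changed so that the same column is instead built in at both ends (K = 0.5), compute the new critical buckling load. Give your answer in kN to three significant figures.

P_cr ∝ 1/K², so P_cr,new = P_cr,old × (K_old/K_new)² = 224 × (2/0.5)²
= 224 × 16.00 = 3580 kN

P_cr ≈ 3580 kN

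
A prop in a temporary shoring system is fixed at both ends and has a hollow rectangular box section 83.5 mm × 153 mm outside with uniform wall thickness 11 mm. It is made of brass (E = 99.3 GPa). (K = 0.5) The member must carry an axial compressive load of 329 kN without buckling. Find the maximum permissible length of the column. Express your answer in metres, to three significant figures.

Inner dimensions: h_i = 153 − 2×11 = 131.0 mm, b_i = 83.5 − 2×11 = 61.50 mm
Weak-axis I_min = (h_o·b_o³ − h_i·b_i³)/12 with b_o = 83.5, b_i = 61.50 mm (shorter outer/inner sides).
I_min = (153×83.5³ − 131.0×61.50³)/12 = 4.884×10^6 mm⁴
I = 4.884×10^-6 m⁴
At the buckling limit P_cr = P = 3.290×10^5 N
From P_cr = π²EI/(K·L)²:  L = (1/K)·√(π²EI/P_cr) = (1/0.5)·√(π²×9.93×10^10×4.884×10^-6/3.290×10^5)
L = 7.63 m

L_max ≈ 7.63 m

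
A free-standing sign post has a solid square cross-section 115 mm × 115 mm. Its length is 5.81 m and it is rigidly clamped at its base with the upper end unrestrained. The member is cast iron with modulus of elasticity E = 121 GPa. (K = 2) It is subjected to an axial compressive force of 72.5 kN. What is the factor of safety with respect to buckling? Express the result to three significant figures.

I = a⁴/12 = 115⁴/12 = 1.458×10^7 mm⁴
I = 1.458×10^7 mm⁴ = 1.458×10^-5 m⁴
Effective length L_e = K·L = 2 × 5.81 = 11.62 m
P_cr = π²EI / L_e² = π² × 121×10⁹ × 1.458×10^-5 / 11.62² = 1.289×10^5 N
Factor of safety n = P_cr / P = 128.91 / 72.5 = 1.78

n ≈ 1.78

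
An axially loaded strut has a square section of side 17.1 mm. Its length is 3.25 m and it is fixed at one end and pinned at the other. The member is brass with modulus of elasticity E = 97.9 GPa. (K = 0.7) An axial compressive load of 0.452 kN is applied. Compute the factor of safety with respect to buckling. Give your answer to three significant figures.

n ≈ 2.94

I = a⁴/12 = 17.1⁴/12 = 7.125×10^3 mm⁴
I = 7.125×10^3 mm⁴ = 7.125×10^-9 m⁴
Effective length L_e = K·L = 0.7 × 3.25 = 2.275 m
P_cr = π²EI / L_e² = π² × 97.9×10⁹ × 7.125×10^-9 / 2.275² = 1.330×10^3 N
Factor of safety n = P_cr / P = 1.3302 / 0.452 = 2.94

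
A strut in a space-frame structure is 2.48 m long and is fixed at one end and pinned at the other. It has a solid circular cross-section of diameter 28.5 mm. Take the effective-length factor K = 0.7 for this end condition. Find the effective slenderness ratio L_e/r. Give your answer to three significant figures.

For a solid circle r = d/4 = 28.5/4 = 7.125 mm
L_e = K·L = 0.7 × 2.48 m = 1.736 m = 1736.0 mm
λ = L_e / r_min = 1736.0 / 7.125 = 244

λ ≈ 244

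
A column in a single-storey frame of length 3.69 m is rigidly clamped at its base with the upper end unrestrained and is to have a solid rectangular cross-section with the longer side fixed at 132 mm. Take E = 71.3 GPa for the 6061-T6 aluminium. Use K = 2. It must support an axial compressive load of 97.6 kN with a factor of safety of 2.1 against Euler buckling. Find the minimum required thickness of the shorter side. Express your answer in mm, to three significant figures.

Required P_cr = n·P = 2.1 × 97.6 = 205.0 kN
L_e = K·L = 2 × 3.69 = 7.380 m
Required I = P_cr·L_e²/(π²E) = 2.050×10^5 × 7.380² / (π² × 7.13×10^10) = 1.586×10^-5 m⁴
I_req = 1.586×10^7 mm⁴
Rectangle, weak axis: I_min = h·b³/12 with h = 132 mm fixed  ⇒  b = (12I/h)^(1/3) = 113 mm

b ≈ 113 mm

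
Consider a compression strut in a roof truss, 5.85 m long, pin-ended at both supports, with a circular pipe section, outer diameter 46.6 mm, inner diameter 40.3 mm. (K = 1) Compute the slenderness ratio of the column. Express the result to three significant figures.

d_o = 46.6 mm, d_i = 40.3 mm
I = π(d_o⁴ − d_i⁴)/64 = π(46.6⁴ − 40.30⁴)/64 = 1.020×10^5 mm⁴
A = 430.0 mm²;  r_min = √(I/A) = √(1.020×10^5/430.0) = 15.40 mm
L_e = K·L = 1 × 5.85 m = 5.850 m = 5850.0 mm
λ = L_e / r_min = 5850.0 / 15.40 = 380

λ ≈ 380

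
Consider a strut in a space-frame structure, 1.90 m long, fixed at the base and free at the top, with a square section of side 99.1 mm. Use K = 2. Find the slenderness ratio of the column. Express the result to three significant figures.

For a square r = a/√12 = 99.1/√12 = 28.61 mm
L_e = K·L = 2 × 1.90 m = 3.800 m = 3800.0 mm
λ = L_e / r_min = 3800.0 / 28.61 = 133

λ ≈ 133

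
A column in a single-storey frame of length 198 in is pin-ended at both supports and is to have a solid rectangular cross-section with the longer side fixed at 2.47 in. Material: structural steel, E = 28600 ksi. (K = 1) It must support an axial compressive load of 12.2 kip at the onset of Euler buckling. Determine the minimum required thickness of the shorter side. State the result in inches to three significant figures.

L_e = K·L = 1 × 198 = 198.0 in
Required I = P_cr·L_e²/(π²E) = 1.220×10^4 × 198.0² / (π² × 2.86×10^7) = 1.694 in⁴
Rectangle, weak axis: I_min = h·b³/12 with h = 2.47 in fixed  ⇒  b = (12I/h)^(1/3) = 2.02 in

b ≈ 2.02 in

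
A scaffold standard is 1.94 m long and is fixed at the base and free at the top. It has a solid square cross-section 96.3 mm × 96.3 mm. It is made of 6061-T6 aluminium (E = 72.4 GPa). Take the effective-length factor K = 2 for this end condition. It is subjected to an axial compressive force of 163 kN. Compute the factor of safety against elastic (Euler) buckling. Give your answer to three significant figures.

n ≈ 2.09

I = a⁴/12 = 96.3⁴/12 = 7.167×10^6 mm⁴
I = 7.167×10^6 mm⁴ = 7.167×10^-6 m⁴
Effective length L_e = K·L = 2 × 1.94 = 3.880 m
P_cr = π²EI / L_e² = π² × 72.4×10⁹ × 7.167×10^-6 / 3.880² = 3.402×10^5 N
Factor of safety n = P_cr / P = 340.17 / 163 = 2.09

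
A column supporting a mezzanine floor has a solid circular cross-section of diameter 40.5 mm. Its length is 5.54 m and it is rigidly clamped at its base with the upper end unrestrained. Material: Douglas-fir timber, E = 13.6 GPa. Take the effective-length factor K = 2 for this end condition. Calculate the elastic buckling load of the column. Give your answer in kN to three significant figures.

I = πd⁴/64 = π×40.5⁴/64 = 1.321×10^5 mm⁴
I = 1.321×10^5 mm⁴ = 1.321×10^-7 m⁴
Effective length L_e = K·L = 2 × 5.54 = 11.08 m
P_cr = π²EI / L_e² = π² × 13.6×10⁹ × 1.321×10^-7 / 11.08² = 144.4 N

P_cr ≈ 0.144 kN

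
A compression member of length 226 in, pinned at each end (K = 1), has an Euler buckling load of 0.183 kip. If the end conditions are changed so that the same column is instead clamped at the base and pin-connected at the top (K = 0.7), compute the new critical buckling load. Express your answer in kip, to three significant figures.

P_cr ≈ 0.373 kip

P_cr ∝ 1/K², so P_cr,new = P_cr,old × (K_old/K_new)² = 0.183 × (1/0.7)²
= 0.183 × 2.041 = 0.373 kip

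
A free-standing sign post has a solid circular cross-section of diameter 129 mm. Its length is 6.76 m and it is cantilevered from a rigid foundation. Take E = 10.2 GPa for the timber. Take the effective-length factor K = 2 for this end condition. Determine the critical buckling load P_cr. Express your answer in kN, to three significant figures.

I = πd⁴/64 = π×129⁴/64 = 1.359×10^7 mm⁴
I = 1.359×10^7 mm⁴ = 1.359×10^-5 m⁴
Effective length L_e = K·L = 2 × 6.76 = 13.52 m
P_cr = π²EI / L_e² = π² × 10.2×10⁹ × 1.359×10^-5 / 13.52² = 7.486×10^3 N

P_cr ≈ 7.49 kN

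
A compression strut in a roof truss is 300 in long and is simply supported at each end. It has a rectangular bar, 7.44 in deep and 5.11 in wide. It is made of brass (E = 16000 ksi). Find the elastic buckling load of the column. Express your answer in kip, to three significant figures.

P_cr ≈ 145 kip

Buckling occurs about the weak axis: I_min = h·b³/12 with b = 5.11 in (the shorter side).
I_min = 7.44×5.11³/12 = 82.73 in⁴
Effective length L_e = K·L = 1 × 300 = 300.0 in
P_cr = π²EI / L_e² = π² × 16000×10³ × 82.73 / 300.0² = 1.452×10^5 lb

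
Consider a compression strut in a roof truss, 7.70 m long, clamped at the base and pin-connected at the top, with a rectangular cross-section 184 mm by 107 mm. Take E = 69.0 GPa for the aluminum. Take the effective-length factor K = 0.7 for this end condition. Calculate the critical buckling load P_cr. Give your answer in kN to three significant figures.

P_cr ≈ 440 kN

Buckling occurs about the weak axis: I_min = h·b³/12 with b = 107 mm (the shorter side).
I_min = 184×107³/12 = 1.878×10^7 mm⁴
I = 1.878×10^7 mm⁴ = 1.878×10^-5 m⁴
Effective length L_e = K·L = 0.7 × 7.70 = 5.390 m
P_cr = π²EI / L_e² = π² × 69.0×10⁹ × 1.878×10^-5 / 5.390² = 4.403×10^5 N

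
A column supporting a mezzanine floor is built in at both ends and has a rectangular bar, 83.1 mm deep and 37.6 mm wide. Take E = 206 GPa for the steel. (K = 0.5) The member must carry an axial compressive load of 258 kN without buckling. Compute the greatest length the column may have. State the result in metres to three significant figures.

L_max ≈ 3.41 m

Buckling occurs about the weak axis: I_min = h·b³/12 with b = 37.6 mm (the shorter side).
I_min = 83.1×37.6³/12 = 3.681×10^5 mm⁴
I = 3.681×10^-7 m⁴
At the buckling limit P_cr = P = 2.580×10^5 N
From P_cr = π²EI/(K·L)²:  L = (1/K)·√(π²EI/P_cr) = (1/0.5)·√(π²×2.06×10^11×3.681×10^-7/2.580×10^5)
L = 3.41 m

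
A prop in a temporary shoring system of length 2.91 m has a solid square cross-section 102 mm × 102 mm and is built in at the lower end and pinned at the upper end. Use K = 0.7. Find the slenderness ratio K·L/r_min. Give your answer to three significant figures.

I = a⁴/12 = 102⁴/12 = 9.020×10^6 mm⁴
A = 1.040×10^4 mm²;  r_min = √(I/A) = √(9.020×10^6/1.040×10^4) = 29.44 mm
L_e = K·L = 0.7 × 2.91 m = 2.037 m = 2037.0 mm
λ = L_e / r_min = 2037.0 / 29.44 = 69.2

λ ≈ 69.2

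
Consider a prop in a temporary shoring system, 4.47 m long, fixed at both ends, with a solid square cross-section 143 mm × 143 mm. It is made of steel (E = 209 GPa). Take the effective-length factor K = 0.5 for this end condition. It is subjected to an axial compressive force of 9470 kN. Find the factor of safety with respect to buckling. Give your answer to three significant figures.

I = a⁴/12 = 143⁴/12 = 3.485×10^7 mm⁴
I = 3.485×10^7 mm⁴ = 3.485×10^-5 m⁴
Effective length L_e = K·L = 0.5 × 4.47 = 2.235 m
P_cr = π²EI / L_e² = π² × 209×10⁹ × 3.485×10^-5 / 2.235² = 1.439×10^7 N
Factor of safety n = P_cr / P = 14390 / 9470 = 1.52

n ≈ 1.52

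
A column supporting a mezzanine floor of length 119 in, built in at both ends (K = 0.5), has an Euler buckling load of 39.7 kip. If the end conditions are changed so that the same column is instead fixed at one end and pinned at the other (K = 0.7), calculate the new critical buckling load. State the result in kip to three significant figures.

P_cr ∝ 1/K², so P_cr,new = P_cr,old × (K_old/K_new)² = 39.7 × (0.5/0.7)²
= 39.7 × 0.5102 = 20.3 kip

P_cr ≈ 20.3 kip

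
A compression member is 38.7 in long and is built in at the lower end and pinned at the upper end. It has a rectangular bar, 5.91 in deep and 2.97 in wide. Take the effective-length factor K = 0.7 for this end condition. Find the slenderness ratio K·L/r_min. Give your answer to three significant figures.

λ ≈ 31.6

For a rectangle r_min = b/√12 = 2.97/√12 = 0.8574 in
L_e = K·L = 0.7 × 38.7 = 27.09 in
λ = L_e / r_min = 27.090 / 0.8574 = 31.6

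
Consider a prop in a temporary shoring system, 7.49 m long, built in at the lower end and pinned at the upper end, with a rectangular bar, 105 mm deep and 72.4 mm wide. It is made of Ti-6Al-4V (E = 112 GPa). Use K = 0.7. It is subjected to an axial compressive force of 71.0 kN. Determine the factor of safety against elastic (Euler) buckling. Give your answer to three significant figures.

Buckling occurs about the weak axis: I_min = h·b³/12 with b = 72.4 mm (the shorter side).
I_min = 105×72.4³/12 = 3.321×10^6 mm⁴
I = 3.321×10^6 mm⁴ = 3.321×10^-6 m⁴
Effective length L_e = K·L = 0.7 × 7.49 = 5.243 m
P_cr = π²EI / L_e² = π² × 112×10⁹ × 3.321×10^-6 / 5.243² = 1.335×10^5 N
Factor of safety n = P_cr / P = 133.53 / 71.0 = 1.88

n ≈ 1.88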